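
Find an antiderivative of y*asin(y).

Use integration by parts with u = arcsin(y), dv = y dy.
Then du = 1/sqrt(-y**2 + 1) dy.

y**2*asin(y)/2 + y*sqrt(-y**2 + 1)/4 - asin(y)/4 + C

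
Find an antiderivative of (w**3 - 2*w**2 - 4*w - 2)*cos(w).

Use integration by parts with u = w**3 - 2*w**2 - 4*w - 2, dv = cos(w) dw, so v = sin(w).
Apply parts 3 times (tabular method): alternate signs, differentiate u down to 0, integrate dv up.

w**3*sin(w) - 2*w**2*sin(w) + 3*w**2*cos(w) - 10*w*sin(w) - 4*w*cos(w) + 2*sin(w) - 10*cos(w) + C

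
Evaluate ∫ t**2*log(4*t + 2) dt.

t**3*log(4*t + 2)/3 - t**3/9 + t**2/12 - t/12 + log(2*t + 1)/24 + C

Use integration by parts with u = log(4*t + 2), dv = t**2 dt.
Then du = 4/(4*t + 2) dt and v = t**3/3.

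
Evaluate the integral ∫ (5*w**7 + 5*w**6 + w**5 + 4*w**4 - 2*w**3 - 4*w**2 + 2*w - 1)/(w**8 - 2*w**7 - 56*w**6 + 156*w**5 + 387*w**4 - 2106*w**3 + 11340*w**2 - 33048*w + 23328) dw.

Factor the denominator: (w - 6)*(w - 4)*(w - 3)*(w - 1)*(w + 6)**2*(w**2 + 9).
Partial-fraction decomposition: (9376*w + 78579)/(151875*(w**2 + 9)) + 730545901/(428652000*(w + 6)) - 1168717/(340200*(w + 6)**2) - 1/(1470*(w - 1)) + 7531/(4374*(w - 3)) - 104263/(15000*(w - 4)) + 329071/(38880*(w - 6)).
Integrate each term; A/(w−a) gives A·log|w−a|; the (Bw+D)/(w²+p²) term gives a log and an atan.

329071*log(w - 6)/38880 - 104263*log(w - 4)/15000 + 7531*log(w - 3)/4374 - log(w - 1)/1470 + 730545901*log(w + 6)/428652000 + 4688*log(w**2 + 9)/151875 + 8731*atan(w/3)/50625 + 1168717/(340200*w + 2041200) + C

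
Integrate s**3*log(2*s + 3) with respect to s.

Use integration by parts with u = log(2*s + 3), dv = s**3 ds.
Then du = 2/(2*s + 3) ds and v = s**4/4.

s**4*log(2*s + 3)/4 - s**4/16 + s**3/8 - 9*s**2/32 + 27*s/32 - 81*log(2*s + 3)/64 + C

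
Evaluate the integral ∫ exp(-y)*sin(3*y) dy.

Let I denote the integral. Integrate by parts with u = sin(3*y), dv = exp(-y) dy, so v = -exp(-y): I = -exp(-y)*sin(3*y) + 3·∫ exp(-y)*cos(3*y) dy.
Apply parts again with u = cos(3*y), dv = exp(-y) dy: ∫ exp(-y)*cos(3*y) dy = -exp(-y)*cos(3*y) − 3·I. Substituting back brings back I: I = -exp(-y)*sin(3*y) - 3*exp(-y)*cos(3*y) − 9·I.
Solving for I: (1 + 9)·I equals the remaining terms, so I = (1/10)·(-exp(-y)*sin(3*y) - 3*exp(-y)*cos(3*y)).

-exp(-y)*sin(3*y)/10 - 3*exp(-y)*cos(3*y)/10 + C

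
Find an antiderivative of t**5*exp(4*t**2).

Let u = t², du = 2t dt; rewrite as (1/2)∫ u^2·exp(4u) du.
Now integrate by parts 2 times.

(8*t**4 - 4*t**2 + 1)*exp(4*t**2)/64 + C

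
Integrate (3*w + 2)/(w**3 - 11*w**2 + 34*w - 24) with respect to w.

Factor the denominator: (w - 6)*(w - 4)*(w - 1).
Partial-fraction decomposition: 1/(3*(w - 1)) - 7/(3*(w - 4)) + 2/(w - 6).
Integrate each term: A/(w−a) contributes A·log|w−a|.

2*log(w - 6) - 7*log(w - 4)/3 + log(w - 1)/3 + C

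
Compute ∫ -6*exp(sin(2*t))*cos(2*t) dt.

-3*exp(sin(2*t)) + C

Let u = sin(2*t), so du = (2*cos(2*t)) dt.
Rewriting, the integral becomes -3·∫ e^u du = -3·e^u.
Substituting back, u = sin(2*t).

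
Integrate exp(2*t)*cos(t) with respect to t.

Let I denote the integral. Integrate by parts with u = cos(t), dv = exp(2*t) dt, so v = exp(2*t)/2: I = exp(2*t)*cos(t)/2 + (1/2)·∫ exp(2*t)*sin(t) dt.
Apply parts again with u = sin(t), dv = exp(2*t) dt: ∫ exp(2*t)*sin(t) dt = exp(2*t)*sin(t)/2 − (1/2)·I. Substituting back brings back I: I = exp(2*t)*sin(t)/4 + exp(2*t)*cos(t)/2 − (1/4)·I.
Solving for I: (1 + 1/4)·I equals the remaining terms, so I = (4/5)·(exp(2*t)*sin(t)/4 + exp(2*t)*cos(t)/2).

exp(2*t)*sin(t)/5 + 2*exp(2*t)*cos(t)/5 + C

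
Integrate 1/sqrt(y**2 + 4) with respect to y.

Substitute y = 2·tan(θ), so dy = 2·sec(θ)^2 dθ and the radical becomes sqrt(y**2 + 4) = 2·sec(θ) by the Pythagorean identity.
Integrate the resulting trig expression in θ, then back-substitute tan(θ) = y/2, sec(θ) = sqrt(y**2 + 4)/2 (absorbing any constant into C).

log(y + sqrt(y**2 + 4)) + C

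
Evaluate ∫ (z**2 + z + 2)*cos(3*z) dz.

z**2*sin(3*z)/3 + z*sin(3*z)/3 + 2*z*cos(3*z)/9 + 16*sin(3*z)/27 + cos(3*z)/9 + C

Use integration by parts with u = z**2 + z + 2, dv = cos(3*z) dz, so v = sin(3*z)/3.
Apply parts 2 times (tabular method): alternate signs, differentiate u down to 0, integrate dv up.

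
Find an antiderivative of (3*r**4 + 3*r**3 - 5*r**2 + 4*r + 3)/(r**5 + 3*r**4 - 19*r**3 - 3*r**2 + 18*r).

Factor the denominator: r*(r - 3)*(r - 1)*(r + 1)*(r + 6).
Partial-fraction decomposition: 1013/(630*(r + 6)) + 3/(20*(r + 1)) - 2/(7*(r - 1)) + 49/(36*(r - 3)) + 1/(6*r).
Integrate each term: A/(r−a) contributes A·log|r−a|.

log(r)/6 + 49*log(r - 3)/36 - 2*log(r - 1)/7 + 3*log(r + 1)/20 + 1013*log(r + 6)/630 + C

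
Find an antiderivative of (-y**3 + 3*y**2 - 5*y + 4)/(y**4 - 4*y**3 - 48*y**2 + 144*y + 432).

-589*log(y - 6)/1152 + 17*log(y + 2)/128 - 179*log(y + 6)/288 + 67/(48*y - 288) + C

Factor the denominator: (y - 6)**2*(y + 2)*(y + 6).
Partial-fraction decomposition: -179/(288*(y + 6)) + 17/(128*(y + 2)) - 589/(1152*(y - 6)) - 67/(48*(y - 6)**2).
Integrate each term; A/(y−a) gives A·log|y−a|; A/(y−a)² gives −A/(y−a).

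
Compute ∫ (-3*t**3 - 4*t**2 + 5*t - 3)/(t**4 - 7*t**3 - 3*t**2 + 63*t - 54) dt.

Factor the denominator: (t - 6)*(t - 3)*(t - 1)*(t + 3).
Partial-fraction decomposition: -1/(8*(t + 3)) - 1/(8*(t - 1)) + 35/(12*(t - 3)) - 17/(3*(t - 6)).
Integrate each term: A/(t−a) contributes A·log|t−a|.

-17*log(t - 6)/3 + 35*log(t - 3)/12 - log(t**2 + 2*t - 3)/8 + C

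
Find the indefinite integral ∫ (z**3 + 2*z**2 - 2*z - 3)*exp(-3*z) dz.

Use integration by parts with u = z**3 + 2*z**2 - 2*z - 3, dv = exp(-3*z) dz, so v = -exp(-3*z)/3.
Apply parts 3 times (tabular method): alternate signs, differentiate u down to 0, integrate dv up.

(-z**3 - 3*z**2 + 3)*exp(-3*z)/3 + C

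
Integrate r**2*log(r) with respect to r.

Use integration by parts with u = log(r), dv = r**2 dr.
Then du = 1/r dr and v = r**3/3.

r**3*log(r)/3 - r**3/9 + C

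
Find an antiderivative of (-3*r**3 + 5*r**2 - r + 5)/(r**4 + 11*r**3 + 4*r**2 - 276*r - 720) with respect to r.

Factor the denominator: (r - 5)*(r + 4)*(r + 6)**2.
Partial-fraction decomposition: 2437/(484*(r + 6)) + 839/(22*(r + 6)**2) - 281/(36*(r + 4)) - 250/(1089*(r - 5)).
Integrate each term; A/(r−a) gives A·log|r−a|; A/(r−a)² gives −A/(r−a).

-250*log(r - 5)/1089 - 281*log(r + 4)/36 + 2437*log(r + 6)/484 - 839/(22*r + 132) + C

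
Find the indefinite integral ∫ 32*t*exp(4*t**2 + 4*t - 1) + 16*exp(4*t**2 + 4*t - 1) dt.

Let u = 4*t**2 + 4*t - 1, so du = (8*t + 4) dt.
Rewriting, the integral becomes 4·∫ e^u du = 4·e^u.
Substituting back, u = 4*t**2 + 4*t - 1.

4*exp(4*t**2 + 4*t - 1) + C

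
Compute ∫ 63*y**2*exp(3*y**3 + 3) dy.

Let u = 3*y**3 + 3, so du = (9*y**2) dy.
Rewriting, the integral becomes 7·∫ e^u du = 7·e^u.
Substituting back, u = 3*y**3 + 3.

7*exp(3*y**3 + 3) + C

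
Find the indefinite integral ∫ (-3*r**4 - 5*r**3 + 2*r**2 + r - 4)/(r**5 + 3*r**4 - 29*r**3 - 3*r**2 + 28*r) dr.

Factor the denominator: r*(r - 4)*(r - 1)*(r + 1)*(r + 7).
Partial-fraction decomposition: -491/(336*(r + 7)) + 1/(60*(r + 1)) + 3/(16*(r - 1)) - 8/(5*(r - 4)) - 1/(7*r).
Integrate each term: A/(r−a) contributes A·log|r−a|.

-log(r)/7 - 8*log(r - 4)/5 + 3*log(r - 1)/16 + log(r + 1)/60 - 491*log(r + 7)/336 + C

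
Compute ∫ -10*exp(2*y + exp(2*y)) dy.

Let u = exp(2*y), so du = (2*exp(2*y)) dy.
Rewriting, the integral becomes -5·∫ e^u du = -5·e^u.
Substituting back, u = exp(2*y).

-5*exp(exp(2*y)) + C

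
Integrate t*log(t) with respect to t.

t**2*log(t)/2 - t**2/4 + C

Use integration by parts with u = log(t), dv = t dt.
Then du = 1/t dt and v = t**2/2.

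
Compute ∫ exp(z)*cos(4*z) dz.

Let I denote the integral. Integrate by parts with u = cos(4*z), dv = exp(z) dz, so v = exp(z): I = exp(z)*cos(4*z) + 4·∫ exp(z)*sin(4*z) dz.
Apply parts again with u = sin(4*z), dv = exp(z) dz: ∫ exp(z)*sin(4*z) dz = exp(z)*sin(4*z) − 4·I. Substituting back brings back I: I = 4*exp(z)*sin(4*z) + exp(z)*cos(4*z) − 16·I.
Solving for I: (1 + 16)·I equals the remaining terms, so I = (1/17)·(4*exp(z)*sin(4*z) + exp(z)*cos(4*z)).

4*exp(z)*sin(4*z)/17 + exp(z)*cos(4*z)/17 + C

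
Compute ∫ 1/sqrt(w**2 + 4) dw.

Substitute w = 2·tan(θ), so dw = 2·sec(θ)^2 dθ and the radical becomes sqrt(w**2 + 4) = 2·sec(θ) by the Pythagorean identity.
Integrate the resulting trig expression in θ, then back-substitute tan(θ) = w/2, sec(θ) = sqrt(w**2 + 4)/2 (absorbing any constant into C).

log(w + sqrt(w**2 + 4)) + C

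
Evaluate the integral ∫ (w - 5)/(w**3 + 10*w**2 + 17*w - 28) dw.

-log(w - 1)/10 + 3*log(w + 4)/5 - log(w + 7)/2 + C

Factor the denominator: (w - 1)*(w + 4)*(w + 7).
Partial-fraction decomposition: -1/(2*(w + 7)) + 3/(5*(w + 4)) - 1/(10*(w - 1)).
Integrate each term: A/(w−a) contributes A·log|w−a|.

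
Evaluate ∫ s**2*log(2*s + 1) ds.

Use integration by parts with u = log(2*s + 1), dv = s**2 ds.
Then du = 2/(2*s + 1) ds and v = s**3/3.

s**3*log(2*s + 1)/3 - s**3/9 + s**2/12 - s/12 + log(2*s + 1)/24 + C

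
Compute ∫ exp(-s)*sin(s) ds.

-exp(-s)*sin(s)/2 - exp(-s)*cos(s)/2 + C

Let I denote the integral. Integrate by parts with u = sin(s), dv = exp(-s) ds, so v = -exp(-s): I = -exp(-s)*sin(s) + ∫ exp(-s)*cos(s) ds.
Apply parts again with u = cos(s), dv = exp(-s) ds: ∫ exp(-s)*cos(s) ds = -exp(-s)*cos(s) − I. Substituting back brings back I: I = -exp(-s)*sin(s) - exp(-s)*cos(s) − I.
Solving for I: (1 + 1)·I equals the remaining terms, so I = (1/2)·(-exp(-s)*sin(s) - exp(-s)*cos(s)).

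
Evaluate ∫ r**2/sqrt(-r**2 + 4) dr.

Substitute r = 2·sin(θ), so dr = 2·cos(θ) dθ and the radical becomes sqrt(-r**2 + 4) = 2·cos(θ) by the Pythagorean identity.
Integrate the resulting trig expression in θ, then back-substitute θ = asin(r/2), sin(θ) = r/2, cos(θ) = sqrt(-r**2 + 4)/2 (absorbing any constant into C).

-r*sqrt(-r**2 + 4)/2 + 2*asin(r/2) + C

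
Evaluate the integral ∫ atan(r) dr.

Use integration by parts with u = arctan(r), dv = dr.
Then du = 1/(r**2 + 1) dr.

r*atan(r) - log(r**2 + 1)/2 + C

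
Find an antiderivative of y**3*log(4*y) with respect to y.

y**4*(log(y) + 2*log(2))/4 - y**4/16 + C

Use integration by parts with u = log(4*y), dv = y**3 dy.
Then du = 1/y dy and v = y**4/4.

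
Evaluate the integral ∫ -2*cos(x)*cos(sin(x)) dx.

-2*sin(sin(x)) + C

Let u = sin(x), so du = (cos(x)) dx.
Rewriting, the integral becomes -2·∫ cos(u) du = -2·sin(u).
Substituting back, u = sin(x).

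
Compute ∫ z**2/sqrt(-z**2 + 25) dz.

-z*sqrt(-z**2 + 25)/2 + 25*asin(z/5)/2 + C

Substitute z = 5·sin(θ), so dz = 5·cos(θ) dθ and the radical becomes sqrt(-z**2 + 25) = 5·cos(θ) by the Pythagorean identity.
Integrate the resulting trig expression in θ, then back-substitute θ = asin(z/5), sin(θ) = z/5, cos(θ) = sqrt(-z**2 + 25)/5 (absorbing any constant into C).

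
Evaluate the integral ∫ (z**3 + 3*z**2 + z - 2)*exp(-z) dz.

Use integration by parts with u = z**3 + 3*z**2 + z - 2, dv = exp(-z) dz, so v = -exp(-z).
Apply parts 3 times (tabular method): alternate signs, differentiate u down to 0, integrate dv up.

(-z**3 - 6*z**2 - 13*z - 11)*exp(-z) + C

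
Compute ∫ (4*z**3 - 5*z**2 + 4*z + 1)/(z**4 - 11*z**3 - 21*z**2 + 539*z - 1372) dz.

568*log(z - 7)/441 + 193*log(z - 4)/99 + 411*log(z + 7)/539 - 578/(21*z - 147) + C

Factor the denominator: (z - 7)**2*(z - 4)*(z + 7).
Partial-fraction decomposition: 411/(539*(z + 7)) + 193/(99*(z - 4)) + 568/(441*(z - 7)) + 578/(21*(z - 7)**2).
Integrate each term; A/(z−a) gives A·log|z−a|; A/(z−a)² gives −A/(z−a).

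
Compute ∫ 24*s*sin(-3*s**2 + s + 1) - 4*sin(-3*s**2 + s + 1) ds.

4*cos(-3*s**2 + s + 1) + C

Let u = 3*s**2 - s - 1, so du = (6*s - 1) ds.
Rewriting, the integral becomes -4·∫ sin(u) du = -4·-cos(u).
Substituting back, u = 3*s**2 - s - 1.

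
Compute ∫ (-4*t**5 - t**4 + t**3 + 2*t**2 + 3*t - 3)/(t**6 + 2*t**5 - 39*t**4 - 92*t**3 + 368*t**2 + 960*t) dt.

Factor the denominator: t*(t - 5)*(t - 4)*(t + 3)*(t + 4)**2.
Partial-fraction decomposition: 58163/(20736*(t + 4)) + 3793/(288*(t + 4)**2) - 145/(28*(t + 3)) + 4247/(1792*(t - 4)) - 6469/(1620*(t - 5)) - 1/(320*t).
Integrate each term; A/(t−a) gives A·log|t−a|; A/(t−a)² gives −A/(t−a).

-log(t)/320 - 6469*log(t - 5)/1620 + 4247*log(t - 4)/1792 - 145*log(t + 3)/28 + 58163*log(t + 4)/20736 - 3793/(288*t + 1152) + C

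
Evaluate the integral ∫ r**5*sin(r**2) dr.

-r**4*cos(r**2)/2 + r**2*sin(r**2) + cos(r**2) + C

Let u = r², du = 2r dr; rewrite as (1/2)∫ u^2·sin(1u) du.
Now integrate by parts 2 times.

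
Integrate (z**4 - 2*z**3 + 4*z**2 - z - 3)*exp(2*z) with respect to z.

(2*z**4 - 8*z**3 + 20*z**2 - 22*z + 5)*exp(2*z)/4 + C

Use integration by parts with u = z**4 - 2*z**3 + 4*z**2 - z - 3, dv = exp(2*z) dz, so v = exp(2*z)/2.
Apply parts 4 times (tabular method): alternate signs, differentiate u down to 0, integrate dv up.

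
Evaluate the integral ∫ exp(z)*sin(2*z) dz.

exp(z)*sin(2*z)/5 - 2*exp(z)*cos(2*z)/5 + C

Let I denote the integral. Integrate by parts with u = sin(2*z), dv = exp(z) dz, so v = exp(z): I = exp(z)*sin(2*z) − 2·∫ exp(z)*cos(2*z) dz.
Apply parts again with u = cos(2*z), dv = exp(z) dz: ∫ exp(z)*cos(2*z) dz = exp(z)*cos(2*z) + 2·I. Substituting back brings back I: I = exp(z)*sin(2*z) - 2*exp(z)*cos(2*z) − 4·I.
Solving for I: (1 + 4)·I equals the remaining terms, so I = (1/5)·(exp(z)*sin(2*z) - 2*exp(z)*cos(2*z)).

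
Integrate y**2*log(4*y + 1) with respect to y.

y**3*log(4*y + 1)/3 - y**3/9 + y**2/24 - y/48 + log(4*y + 1)/192 + C

Use integration by parts with u = log(4*y + 1), dv = y**2 dy.
Then du = 4/(4*y + 1) dy and v = y**3/3.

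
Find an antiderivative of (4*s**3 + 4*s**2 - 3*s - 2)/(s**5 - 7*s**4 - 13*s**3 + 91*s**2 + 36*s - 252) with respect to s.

103*log(s - 7)/120 - 133*log(s - 3)/120 + 2*log(s - 2)/5 + log(s + 2)/15 - 13*log(s + 3)/60 + C

Factor the denominator: (s - 7)*(s - 3)*(s - 2)*(s + 2)*(s + 3).
Partial-fraction decomposition: -13/(60*(s + 3)) + 1/(15*(s + 2)) + 2/(5*(s - 2)) - 133/(120*(s - 3)) + 103/(120*(s - 7)).
Integrate each term: A/(s−a) contributes A·log|s−a|.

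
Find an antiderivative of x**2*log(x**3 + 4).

Let u = x**3 + 4, so du = (3*x**2) dx.
The integral becomes (1/3)·∫ log(u) du; integrate by parts with u′=log(u), dv′=du.

x**3*log(x**3 + 4)/3 - x**3/3 + 4*log(x**3 + 4)/3 + C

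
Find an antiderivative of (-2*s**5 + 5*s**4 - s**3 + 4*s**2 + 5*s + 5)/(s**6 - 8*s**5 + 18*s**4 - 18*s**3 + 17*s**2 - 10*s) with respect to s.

Factor the denominator: s*(s - 5)*(s - 2)*(s - 1)*(s**2 + 1).
Partial-fraction decomposition: -(s + 2)/(5*(s**2 + 1)) + 2/(s - 1) - 13/(10*(s - 2)) - 2/(s - 5) - 1/(2*s).
Integrate each term; A/(s−a) gives A·log|s−a|; the (Bs+D)/(s²+p²) term gives a log and an atan.

-log(s)/2 - 2*log(s - 5) - 13*log(s - 2)/10 + 2*log(s - 1) - log(s**2 + 1)/10 - 2*atan(s)/5 + C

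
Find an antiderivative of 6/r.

Let u = r**3, so du = (3*r**2) dr.
Rewriting, the integral becomes 2·∫ 1/u du = 2·log(u).
Substituting back, u = r**3.

6*log(r) + C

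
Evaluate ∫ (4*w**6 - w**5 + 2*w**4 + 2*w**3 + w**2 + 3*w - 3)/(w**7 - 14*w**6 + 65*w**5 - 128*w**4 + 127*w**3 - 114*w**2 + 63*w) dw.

Factor the denominator: w*(w - 7)*(w - 3)**2*(w - 1)*(w**2 + 1).
Partial-fraction decomposition: -3/(50*(w**2 + 1)) - 1/(6*(w - 1)) - 2837/(300*(w - 3)) - 121/(10*(w - 3)**2) + 28709/(2100*(w - 7)) - 1/(21*w).
Integrate each term; A/(w−a) gives A·log|w−a|; the (Bw+D)/(w²+p²) term gives a log and an atan.

-log(w)/21 + 28709*log(w - 7)/2100 - 2837*log(w - 3)/300 - log(w - 1)/6 - 3*atan(w)/50 + 121/(10*w - 30) + C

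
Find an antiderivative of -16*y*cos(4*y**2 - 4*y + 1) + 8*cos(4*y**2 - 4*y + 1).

-2*sin(4*y**2 - 4*y + 1) + C

Let u = 4*y**2 - 4*y + 1, so du = (8*y - 4) dy.
Rewriting, the integral becomes -2·∫ cos(u) du = -2·sin(u).
Substituting back, u = 4*y**2 - 4*y + 1.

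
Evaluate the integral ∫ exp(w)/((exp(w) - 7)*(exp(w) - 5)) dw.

log(exp(w) - 7)/2 - log(exp(w) - 5)/2 + C

Let u = e^w, du = e^w dw.
The integral becomes ∫ du/((u-5)(u-7)); decompose into partial fractions.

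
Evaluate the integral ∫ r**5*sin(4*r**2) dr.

Let u = r², du = 2r dr; rewrite as (1/2)∫ u^2·sin(4u) du.
Now integrate by parts 2 times.

-r**4*cos(4*r**2)/8 + r**2*sin(4*r**2)/16 + cos(4*r**2)/64 + C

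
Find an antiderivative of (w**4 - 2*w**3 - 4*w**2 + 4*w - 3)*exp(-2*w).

Use integration by parts with u = w**4 - 2*w**3 - 4*w**2 + 4*w - 3, dv = exp(-2*w) dw, so v = -exp(-2*w)/2.
Apply parts 4 times (tabular method): alternate signs, differentiate u down to 0, integrate dv up.

(-w**4 + 4*w**2 + 3)*exp(-2*w)/2 + C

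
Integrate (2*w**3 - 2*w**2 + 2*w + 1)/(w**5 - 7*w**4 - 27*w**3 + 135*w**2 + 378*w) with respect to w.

log(w)/378 + 603*log(w - 7)/700 - 373*log(w - 6)/486 - 2347*log(w + 3)/24300 - 77/(270*w + 810) + C

Factor the denominator: w*(w - 7)*(w - 6)*(w + 3)**2.
Partial-fraction decomposition: -2347/(24300*(w + 3)) + 77/(270*(w + 3)**2) - 373/(486*(w - 6)) + 603/(700*(w - 7)) + 1/(378*w).
Integrate each term; A/(w−a) gives A·log|w−a|; A/(w−a)² gives −A/(w−a).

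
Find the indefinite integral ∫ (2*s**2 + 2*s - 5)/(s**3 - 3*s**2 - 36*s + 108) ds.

Factor the denominator: (s - 6)*(s - 3)*(s + 6).
Partial-fraction decomposition: 55/(108*(s + 6)) - 19/(27*(s - 3)) + 79/(36*(s - 6)).
Integrate each term: A/(s−a) contributes A·log|s−a|.

79*log(s - 6)/36 - 19*log(s - 3)/27 + 55*log(s + 6)/108 + C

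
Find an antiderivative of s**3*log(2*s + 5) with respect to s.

Use integration by parts with u = log(2*s + 5), dv = s**3 ds.
Then du = 2/(2*s + 5) ds and v = s**4/4.

s**4*log(2*s + 5)/4 - s**4/16 + 5*s**3/24 - 25*s**2/32 + 125*s/32 - 625*log(2*s + 5)/64 + C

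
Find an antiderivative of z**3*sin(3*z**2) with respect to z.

-z**2*cos(3*z**2)/6 + sin(3*z**2)/18 + C

Let u = z², du = 2z dz; rewrite as (1/2)∫ u^1·sin(3u) du.
Now integrate by parts 1 time.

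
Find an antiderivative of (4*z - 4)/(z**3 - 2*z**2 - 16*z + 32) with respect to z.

3*log(z - 4)/4 - log(z - 2)/3 - 5*log(z + 4)/12 + C

Factor the denominator: (z - 4)*(z - 2)*(z + 4).
Partial-fraction decomposition: -5/(12*(z + 4)) - 1/(3*(z - 2)) + 3/(4*(z - 4)).
Integrate each term: A/(z−a) contributes A·log|z−a|.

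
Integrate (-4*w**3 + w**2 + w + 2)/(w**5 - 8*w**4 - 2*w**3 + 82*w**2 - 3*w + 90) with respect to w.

-820*log(w - 6)/333 + 9*log(w - 5)/4 + 29*log(w + 3)/180 + 19*log(w**2 + 1)/740 + 3*atan(w)/370 + C

Factor the denominator: (w - 6)*(w - 5)*(w + 3)*(w**2 + 1).
Partial-fraction decomposition: (19*w + 3)/(370*(w**2 + 1)) + 29/(180*(w + 3)) + 9/(4*(w - 5)) - 820/(333*(w - 6)).
Integrate each term; A/(w−a) gives A·log|w−a|; the (Bw+D)/(w²+p²) term gives a log and an atan.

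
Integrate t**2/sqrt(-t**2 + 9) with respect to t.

-t*sqrt(-t**2 + 9)/2 + 9*asin(t/3)/2 + C

Substitute t = 3·sin(θ), so dt = 3·cos(θ) dθ and the radical becomes sqrt(-t**2 + 9) = 3·cos(θ) by the Pythagorean identity.
Integrate the resulting trig expression in θ, then back-substitute θ = asin(t/3), sin(θ) = t/3, cos(θ) = sqrt(-t**2 + 9)/3 (absorbing any constant into C).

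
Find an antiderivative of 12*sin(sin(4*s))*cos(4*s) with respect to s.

-3*cos(sin(4*s)) + C

Let u = sin(4*s), so du = (4*cos(4*s)) ds.
Rewriting, the integral becomes 3·∫ sin(u) du = 3·-cos(u).
Substituting back, u = sin(4*s).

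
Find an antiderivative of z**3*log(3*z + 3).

z**4*log(3*z + 3)/4 - z**4/16 + z**3/12 - z**2/8 + z/4 - log(z + 1)/4 + C

Use integration by parts with u = log(3*z + 3), dv = z**3 dz.
Then du = 3/(3*z + 3) dz and v = z**4/4.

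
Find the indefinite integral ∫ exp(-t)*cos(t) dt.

exp(-t)*sin(t)/2 - exp(-t)*cos(t)/2 + C

Let I denote the integral. Integrate by parts with u = cos(t), dv = exp(-t) dt, so v = -exp(-t): I = -exp(-t)*cos(t) − ∫ exp(-t)*sin(t) dt.
Apply parts again with u = sin(t), dv = exp(-t) dt: ∫ exp(-t)*sin(t) dt = -exp(-t)*sin(t) + I. Substituting back brings back I: I = exp(-t)*sin(t) - exp(-t)*cos(t) − I.
Solving for I: (1 + 1)·I equals the remaining terms, so I = (1/2)·(exp(-t)*sin(t) - exp(-t)*cos(t)).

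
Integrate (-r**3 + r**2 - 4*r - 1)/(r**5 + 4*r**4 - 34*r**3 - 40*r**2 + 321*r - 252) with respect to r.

Factor the denominator: (r - 3)**2*(r - 1)*(r + 4)*(r + 7).
Partial-fraction decomposition: 419/(2400*(r + 7)) - 19/(147*(r + 4)) - 1/(32*(r - 1)) - 69/(4900*(r - 3)) - 31/(140*(r - 3)**2).
Integrate each term; A/(r−a) gives A·log|r−a|; A/(r−a)² gives −A/(r−a).

-69*log(r - 3)/4900 - log(r - 1)/32 - 19*log(r + 4)/147 + 419*log(r + 7)/2400 + 31/(140*r - 420) + C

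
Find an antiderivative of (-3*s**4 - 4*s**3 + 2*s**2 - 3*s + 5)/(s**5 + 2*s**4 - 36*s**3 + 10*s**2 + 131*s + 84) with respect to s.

Factor the denominator: (s - 4)*(s - 3)*(s + 1)**2*(s + 7).
Partial-fraction decomposition: -5707/(3960*(s + 7)) - 233/(7200*(s + 1)) + 11/(120*(s + 1)**2) + 337/(160*(s - 3)) - 999/(275*(s - 4)).
Integrate each term; A/(s−a) gives A·log|s−a|; A/(s−a)² gives −A/(s−a).

-999*log(s - 4)/275 + 337*log(s - 3)/160 - 233*log(s + 1)/7200 - 5707*log(s + 7)/3960 - 11/(120*s + 120) + C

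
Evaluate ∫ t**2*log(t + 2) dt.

t**3*log(t + 2)/3 - t**3/9 + t**2/3 - 4*t/3 + 8*log(t + 2)/3 + C

Use integration by parts with u = log(t + 2), dv = t**2 dt.
Then du = 1/(t + 2) dt and v = t**3/3.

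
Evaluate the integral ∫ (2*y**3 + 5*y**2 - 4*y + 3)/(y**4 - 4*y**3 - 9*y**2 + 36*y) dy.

Factor the denominator: y*(y - 4)*(y - 3)*(y + 3).
Partial-fraction decomposition: -1/(21*(y + 3)) - 5/(y - 3) + 195/(28*(y - 4)) + 1/(12*y).
Integrate each term: A/(y−a) contributes A·log|y−a|.

log(y)/12 + 195*log(y - 4)/28 - 5*log(y - 3) - log(y + 3)/21 + C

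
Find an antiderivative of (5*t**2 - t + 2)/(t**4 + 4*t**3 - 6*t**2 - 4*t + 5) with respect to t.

Factor the denominator: (t - 1)**2*(t + 1)*(t + 5).
Partial-fraction decomposition: -11/(12*(t + 5)) + 1/(2*(t + 1)) + 5/(12*(t - 1)) + 1/(2*(t - 1)**2).
Integrate each term; A/(t−a) gives A·log|t−a|; A/(t−a)² gives −A/(t−a).

5*log(t - 1)/12 + log(t + 1)/2 - 11*log(t + 5)/12 - 1/(2*t - 2) + C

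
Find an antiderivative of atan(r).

Use integration by parts with u = arctan(r), dv = dr.
Then du = 1/(r**2 + 1) dr.

r*atan(r) - log(r**2 + 1)/2 + C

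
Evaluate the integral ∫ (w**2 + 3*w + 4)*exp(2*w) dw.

(w**2 + 2*w + 3)*exp(2*w)/2 + C

Use integration by parts with u = w**2 + 3*w + 4, dv = exp(2*w) dw, so v = exp(2*w)/2.
Apply parts 2 times (tabular method): alternate signs, differentiate u down to 0, integrate dv up.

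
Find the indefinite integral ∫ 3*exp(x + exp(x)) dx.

Let u = exp(x), so du = (exp(x)) dx.
Rewriting, the integral becomes 3·∫ e^u du = 3·e^u.
Substituting back, u = exp(x).

3*exp(exp(x)) + C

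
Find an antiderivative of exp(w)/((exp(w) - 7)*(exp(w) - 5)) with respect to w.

log(exp(w) - 7)/2 - log(exp(w) - 5)/2 + C

Let u = e^w, du = e^w dw.
The integral becomes ∫ du/((u-5)(u-7)); decompose into partial fractions.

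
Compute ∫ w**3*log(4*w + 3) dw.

w**4*log(4*w + 3)/4 - w**4/16 + w**3/16 - 9*w**2/128 + 27*w/256 - 81*log(4*w + 3)/1024 + C

Use integration by parts with u = log(4*w + 3), dv = w**3 dw.
Then du = 4/(4*w + 3) dw and v = w**4/4.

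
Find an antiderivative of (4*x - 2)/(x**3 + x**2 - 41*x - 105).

13*log(x - 7)/60 + 7*log(x + 3)/10 - 11*log(x + 5)/12 + C

Factor the denominator: (x - 7)*(x + 3)*(x + 5).
Partial-fraction decomposition: -11/(12*(x + 5)) + 7/(10*(x + 3)) + 13/(60*(x - 7)).
Integrate each term: A/(x−a) contributes A·log|x−a|.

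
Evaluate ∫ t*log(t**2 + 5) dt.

t**2*log(t**2 + 5)/2 - t**2/2 + 5*log(t**2 + 5)/2 + C

Let u = t**2 + 5, so du = (2*t) dt.
The integral becomes (1/2)·∫ log(u) du; integrate by parts with u′=log(u), dv′=du.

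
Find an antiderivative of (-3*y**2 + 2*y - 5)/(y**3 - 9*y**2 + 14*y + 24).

Factor the denominator: (y - 6)*(y - 4)*(y + 1).
Partial-fraction decomposition: -2/(7*(y + 1)) + 9/(2*(y - 4)) - 101/(14*(y - 6)).
Integrate each term: A/(y−a) contributes A·log|y−a|.

-101*log(y - 6)/14 + 9*log(y - 4)/2 - 2*log(y + 1)/7 + C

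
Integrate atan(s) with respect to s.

Use integration by parts with u = arctan(s), dv = ds.
Then du = 1/(s**2 + 1) ds.

s*atan(s) - log(s**2 + 1)/2 + C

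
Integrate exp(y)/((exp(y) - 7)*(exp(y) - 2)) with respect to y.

log(exp(y) - 7)/5 - log(exp(y) - 2)/5 + C

Let u = e^y, du = e^y dy.
The integral becomes ∫ du/((u-7)(u-2)); decompose into partial fractions.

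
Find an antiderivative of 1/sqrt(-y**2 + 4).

Substitute y = 2·sin(θ), so dy = 2·cos(θ) dθ and the radical becomes sqrt(-y**2 + 4) = 2·cos(θ) by the Pythagorean identity.
Integrate the resulting trig expression in θ, then back-substitute θ = asin(y/2), sin(θ) = y/2, cos(θ) = sqrt(-y**2 + 4)/2 (absorbing any constant into C).

asin(y/2) + C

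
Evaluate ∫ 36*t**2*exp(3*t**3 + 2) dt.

4*exp(3*t**3 + 2) + C

Let u = 3*t**3 + 2, so du = (9*t**2) dt.
Rewriting, the integral becomes 4·∫ e^u du = 4·e^u.
Substituting back, u = 3*t**3 + 2.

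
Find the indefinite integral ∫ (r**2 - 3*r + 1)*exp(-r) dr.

Use integration by parts with u = r**2 - 3*r + 1, dv = exp(-r) dr, so v = -exp(-r).
Apply parts 2 times (tabular method): alternate signs, differentiate u down to 0, integrate dv up.

(-r**2 + r)*exp(-r) + C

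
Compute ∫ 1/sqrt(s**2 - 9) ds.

Substitute s = 3·sec(θ), so ds = 3·sec(θ)*tan(θ) dθ and the radical becomes sqrt(s**2 - 9) = 3·tan(θ) by the Pythagorean identity.
Integrate the resulting trig expression in θ, then back-substitute sec(θ) = s/3, tan(θ) = sqrt(s**2 - 9)/3 (absorbing any constant into C).

log(s + sqrt(s**2 - 9)) + C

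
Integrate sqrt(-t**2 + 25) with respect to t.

t*sqrt(-t**2 + 25)/2 + 25*asin(t/5)/2 + C

Substitute t = 5·sin(θ), so dt = 5·cos(θ) dθ and the radical becomes sqrt(-t**2 + 25) = 5·cos(θ) by the Pythagorean identity.
Integrate the resulting trig expression in θ, then back-substitute θ = asin(t/5), sin(θ) = t/5, cos(θ) = sqrt(-t**2 + 25)/5 (absorbing any constant into C).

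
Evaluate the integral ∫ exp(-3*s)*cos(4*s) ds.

Let I denote the integral. Integrate by parts with u = cos(4*s), dv = exp(-3*s) ds, so v = -exp(-3*s)/3: I = -exp(-3*s)*cos(4*s)/3 − (4/3)·∫ exp(-3*s)*sin(4*s) ds.
Apply parts again with u = sin(4*s), dv = exp(-3*s) ds: ∫ exp(-3*s)*sin(4*s) ds = -exp(-3*s)*sin(4*s)/3 + (4/3)·I. Substituting back brings back I: I = 4*exp(-3*s)*sin(4*s)/9 - exp(-3*s)*cos(4*s)/3 − (16/9)·I.
Solving for I: (1 + 16/9)·I equals the remaining terms, so I = (9/25)·(4*exp(-3*s)*sin(4*s)/9 - exp(-3*s)*cos(4*s)/3).

4*exp(-3*s)*sin(4*s)/25 - 3*exp(-3*s)*cos(4*s)/25 + C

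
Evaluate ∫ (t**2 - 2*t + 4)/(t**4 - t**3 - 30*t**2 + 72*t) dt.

log(t)/18 + 3*log(t - 4)/10 - 7*log(t - 3)/27 - 13*log(t + 6)/135 + C

Factor the denominator: t*(t - 4)*(t - 3)*(t + 6).
Partial-fraction decomposition: -13/(135*(t + 6)) - 7/(27*(t - 3)) + 3/(10*(t - 4)) + 1/(18*t).
Integrate each term: A/(t−a) contributes A·log|t−a|.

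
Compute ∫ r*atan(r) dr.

Use integration by parts with u = arctan(r), dv = r dr.
Then du = 1/(r**2 + 1) dr.

r**2*atan(r)/2 - r/2 + atan(r)/2 + C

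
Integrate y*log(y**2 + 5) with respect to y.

Let u = y**2 + 5, so du = (2*y) dy.
The integral becomes (1/2)·∫ log(u) du; integrate by parts with u′=log(u), dv′=du.

y**2*log(y**2 + 5)/2 - y**2/2 + 5*log(y**2 + 5)/2 + C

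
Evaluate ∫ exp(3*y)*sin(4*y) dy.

3*exp(3*y)*sin(4*y)/25 - 4*exp(3*y)*cos(4*y)/25 + C

Let I denote the integral. Integrate by parts with u = sin(4*y), dv = exp(3*y) dy, so v = exp(3*y)/3: I = exp(3*y)*sin(4*y)/3 − (4/3)·∫ exp(3*y)*cos(4*y) dy.
Apply parts again with u = cos(4*y), dv = exp(3*y) dy: ∫ exp(3*y)*cos(4*y) dy = exp(3*y)*cos(4*y)/3 + (4/3)·I. Substituting back brings back I: I = exp(3*y)*sin(4*y)/3 - 4*exp(3*y)*cos(4*y)/9 − (16/9)·I.
Solving for I: (1 + 16/9)·I equals the remaining terms, so I = (9/25)·(exp(3*y)*sin(4*y)/3 - 4*exp(3*y)*cos(4*y)/9).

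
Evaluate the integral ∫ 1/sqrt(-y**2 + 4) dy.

Substitute y = 2·sin(θ), so dy = 2·cos(θ) dθ and the radical becomes sqrt(-y**2 + 4) = 2·cos(θ) by the Pythagorean identity.
Integrate the resulting trig expression in θ, then back-substitute θ = asin(y/2), sin(θ) = y/2, cos(θ) = sqrt(-y**2 + 4)/2 (absorbing any constant into C).

asin(y/2) + C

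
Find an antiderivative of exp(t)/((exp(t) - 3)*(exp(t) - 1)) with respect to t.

Let u = e^t, du = e^t dt.
The integral becomes ∫ du/((u-1)(u-3)); decompose into partial fractions.

log(exp(t) - 3)/2 - log(exp(t) - 1)/2 + C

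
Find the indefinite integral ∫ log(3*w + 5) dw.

Use integration by parts with u = log(3*w + 5), dv = dw.
Then du = 3/(3*w + 5) dw and v = w.

w*log(3*w + 5) - w + 5*log(3*w + 5)/3 + C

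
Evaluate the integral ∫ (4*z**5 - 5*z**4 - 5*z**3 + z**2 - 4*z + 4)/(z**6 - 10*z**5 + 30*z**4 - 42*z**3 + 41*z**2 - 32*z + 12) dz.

Factor the denominator: (z - 6)*(z - 2)*(z - 1)**2*(z**2 + 1).
Partial-fraction decomposition: -(62*z + 39)/(370*(z**2 + 1)) - 9/(5*(z - 1)) - 1/(2*(z - 1)**2) - 2/(5*(z - 2)) + 1178/(185*(z - 6)).
Integrate each term; A/(z−a) gives A·log|z−a|; the (Bz+D)/(z²+p²) term gives a log and an atan.

1178*log(z - 6)/185 - 2*log(z - 2)/5 - 9*log(z - 1)/5 - 31*log(z**2 + 1)/370 - 39*atan(z)/370 + 1/(2*z - 2) + C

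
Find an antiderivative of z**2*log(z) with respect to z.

Use integration by parts with u = log(z), dv = z**2 dz.
Then du = 1/z dz and v = z**3/3.

z**3*log(z)/3 - z**3/9 + C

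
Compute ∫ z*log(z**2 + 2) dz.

Let u = z**2 + 2, so du = (2*z) dz.
The integral becomes (1/2)·∫ log(u) du; integrate by parts with u′=log(u), dv′=du.

z**2*log(z**2 + 2)/2 - z**2/2 + log(z**2 + 2) + C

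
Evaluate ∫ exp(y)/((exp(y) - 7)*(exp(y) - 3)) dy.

Let u = e^y, du = e^y dy.
The integral becomes ∫ du/((u-3)(u-7)); decompose into partial fractions.

log(exp(y) - 7)/4 - log(exp(y) - 3)/4 + C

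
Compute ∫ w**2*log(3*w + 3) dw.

w**3*log(3*w + 3)/3 - w**3/9 + w**2/6 - w/3 + log(w + 1)/3 + C

Use integration by parts with u = log(3*w + 3), dv = w**2 dw.
Then du = 3/(3*w + 3) dw and v = w**3/3.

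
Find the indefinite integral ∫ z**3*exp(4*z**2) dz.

Let u = z², du = 2z dz; rewrite as (1/2)∫ u^1·exp(4u) du.
Now integrate by parts 1 time.

(4*z**2 - 1)*exp(4*z**2)/32 + C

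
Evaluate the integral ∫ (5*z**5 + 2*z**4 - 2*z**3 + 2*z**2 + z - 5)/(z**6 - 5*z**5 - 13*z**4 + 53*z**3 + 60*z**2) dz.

Factor the denominator: z**2*(z - 5)*(z - 4)*(z + 1)*(z + 3).
Partial-fraction decomposition: 989/(1008*(z + 3)) - 1/(12*(z + 1)) - 1107/(112*(z - 4)) + 667/(48*(z - 5)) + 13/(144*z) - 1/(12*z**2).
Integrate each term; A/(z−a) gives A·log|z−a|; A/(z−a)² gives −A/(z−a).

13*log(z)/144 + 667*log(z - 5)/48 - 1107*log(z - 4)/112 - log(z + 1)/12 + 989*log(z + 3)/1008 + 1/(12*z) + C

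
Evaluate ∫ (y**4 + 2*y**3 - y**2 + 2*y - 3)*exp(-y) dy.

Use integration by parts with u = y**4 + 2*y**3 - y**2 + 2*y - 3, dv = exp(-y) dy, so v = -exp(-y).
Apply parts 4 times (tabular method): alternate signs, differentiate u down to 0, integrate dv up.

(-y**4 - 6*y**3 - 17*y**2 - 36*y - 33)*exp(-y) + C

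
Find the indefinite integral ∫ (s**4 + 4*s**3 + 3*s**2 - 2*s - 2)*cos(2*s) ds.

s**4*sin(2*s)/2 + 2*s**3*sin(2*s) + s**3*cos(2*s) + 3*s**2*cos(2*s) - 4*s*sin(2*s) - sin(2*s) - 2*cos(2*s) + C

Use integration by parts with u = s**4 + 4*s**3 + 3*s**2 - 2*s - 2, dv = cos(2*s) ds, so v = sin(2*s)/2.
Apply parts 4 times (tabular method): alternate signs, differentiate u down to 0, integrate dv up.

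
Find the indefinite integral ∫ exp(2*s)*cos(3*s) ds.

Let I denote the integral. Integrate by parts with u = cos(3*s), dv = exp(2*s) ds, so v = exp(2*s)/2: I = exp(2*s)*cos(3*s)/2 + (3/2)·∫ exp(2*s)*sin(3*s) ds.
Apply parts again with u = sin(3*s), dv = exp(2*s) ds: ∫ exp(2*s)*sin(3*s) ds = exp(2*s)*sin(3*s)/2 − (3/2)·I. Substituting back brings back I: I = 3*exp(2*s)*sin(3*s)/4 + exp(2*s)*cos(3*s)/2 − (9/4)·I.
Solving for I: (1 + 9/4)·I equals the remaining terms, so I = (4/13)·(3*exp(2*s)*sin(3*s)/4 + exp(2*s)*cos(3*s)/2).

3*exp(2*s)*sin(3*s)/13 + 2*exp(2*s)*cos(3*s)/13 + C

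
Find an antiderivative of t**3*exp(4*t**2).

Let u = t², du = 2t dt; rewrite as (1/2)∫ u^1·exp(4u) du.
Now integrate by parts 1 time.

(4*t**2 - 1)*exp(4*t**2)/32 + C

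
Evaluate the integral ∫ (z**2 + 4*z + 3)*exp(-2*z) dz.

Use integration by parts with u = z**2 + 4*z + 3, dv = exp(-2*z) dz, so v = -exp(-2*z)/2.
Apply parts 2 times (tabular method): alternate signs, differentiate u down to 0, integrate dv up.

(-2*z**2 - 10*z - 11)*exp(-2*z)/4 + C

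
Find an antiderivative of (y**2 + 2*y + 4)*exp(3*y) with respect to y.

(9*y**2 + 12*y + 32)*exp(3*y)/27 + C

Use integration by parts with u = y**2 + 2*y + 4, dv = exp(3*y) dy, so v = exp(3*y)/3.
Apply parts 2 times (tabular method): alternate signs, differentiate u down to 0, integrate dv up.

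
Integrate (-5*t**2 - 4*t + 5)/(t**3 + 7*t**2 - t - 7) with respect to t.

Factor the denominator: (t - 1)*(t + 1)*(t + 7).
Partial-fraction decomposition: -53/(12*(t + 7)) - 1/(3*(t + 1)) - 1/(4*(t - 1)).
Integrate each term: A/(t−a) contributes A·log|t−a|.

-log(t - 1)/4 - log(t + 1)/3 - 53*log(t + 7)/12 + C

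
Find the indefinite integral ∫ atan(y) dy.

Use integration by parts with u = arctan(y), dv = dy.
Then du = 1/(y**2 + 1) dy.

y*atan(y) - log(y**2 + 1)/2 + C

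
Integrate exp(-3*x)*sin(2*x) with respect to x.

Let I denote the integral. Integrate by parts with u = sin(2*x), dv = exp(-3*x) dx, so v = -exp(-3*x)/3: I = -exp(-3*x)*sin(2*x)/3 + (2/3)·∫ exp(-3*x)*cos(2*x) dx.
Apply parts again with u = cos(2*x), dv = exp(-3*x) dx: ∫ exp(-3*x)*cos(2*x) dx = -exp(-3*x)*cos(2*x)/3 − (2/3)·I. Substituting back brings back I: I = -exp(-3*x)*sin(2*x)/3 - 2*exp(-3*x)*cos(2*x)/9 − (4/9)·I.
Solving for I: (1 + 4/9)·I equals the remaining terms, so I = (9/13)·(-exp(-3*x)*sin(2*x)/3 - 2*exp(-3*x)*cos(2*x)/9).

-3*exp(-3*x)*sin(2*x)/13 - 2*exp(-3*x)*cos(2*x)/13 + C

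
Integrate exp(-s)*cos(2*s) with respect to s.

Let I denote the integral. Integrate by parts with u = cos(2*s), dv = exp(-s) ds, so v = -exp(-s): I = -exp(-s)*cos(2*s) − 2·∫ exp(-s)*sin(2*s) ds.
Apply parts again with u = sin(2*s), dv = exp(-s) ds: ∫ exp(-s)*sin(2*s) ds = -exp(-s)*sin(2*s) + 2·I. Substituting back brings back I: I = 2*exp(-s)*sin(2*s) - exp(-s)*cos(2*s) − 4·I.
Solving for I: (1 + 4)·I equals the remaining terms, so I = (1/5)·(2*exp(-s)*sin(2*s) - exp(-s)*cos(2*s)).

2*exp(-s)*sin(2*s)/5 - exp(-s)*cos(2*s)/5 + C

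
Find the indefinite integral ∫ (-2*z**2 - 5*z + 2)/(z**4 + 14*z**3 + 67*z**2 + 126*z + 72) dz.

Factor the denominator: (z + 1)*(z + 3)*(z + 4)*(z + 6).
Partial-fraction decomposition: 4/(3*(z + 6)) - 5/(3*(z + 4)) + 1/(6*(z + 3)) + 1/(6*(z + 1)).
Integrate each term: A/(z−a) contributes A·log|z−a|.

-5*log(z + 4)/3 + 4*log(z + 6)/3 + log(z**2 + 4*z + 3)/6 + C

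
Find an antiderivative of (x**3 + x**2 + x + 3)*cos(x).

x**3*sin(x) + x**2*sin(x) + 3*x**2*cos(x) - 5*x*sin(x) + 2*x*cos(x) + sin(x) - 5*cos(x) + C

Use integration by parts with u = x**3 + x**2 + x + 3, dv = cos(x) dx, so v = sin(x).
Apply parts 3 times (tabular method): alternate signs, differentiate u down to 0, integrate dv up.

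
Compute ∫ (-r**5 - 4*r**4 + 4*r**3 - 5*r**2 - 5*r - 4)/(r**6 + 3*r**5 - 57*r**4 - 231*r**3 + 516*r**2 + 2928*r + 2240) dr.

-8441*log(r - 7)/11616 + 79*log(r - 4)/360 - 11*log(r + 1)/1440 - 3803*log(r + 4)/8712 - 7*log(r + 5)/144 - 40/(33*r + 132) + C

Factor the denominator: (r - 7)*(r - 4)*(r + 1)*(r + 4)**2*(r + 5).
Partial-fraction decomposition: -7/(144*(r + 5)) - 3803/(8712*(r + 4)) + 40/(33*(r + 4)**2) - 11/(1440*(r + 1)) + 79/(360*(r - 4)) - 8441/(11616*(r - 7)).
Integrate each term; A/(r−a) gives A·log|r−a|; A/(r−a)² gives −A/(r−a).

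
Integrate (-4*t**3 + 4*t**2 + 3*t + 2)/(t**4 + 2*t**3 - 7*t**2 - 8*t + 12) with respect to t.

Factor the denominator: (t - 2)*(t - 1)*(t + 2)*(t + 3).
Partial-fraction decomposition: -137/(20*(t + 3)) + 11/(3*(t + 2)) - 5/(12*(t - 1)) - 2/(5*(t - 2)).
Integrate each term: A/(t−a) contributes A·log|t−a|.

-2*log(t - 2)/5 - 5*log(t - 1)/12 + 11*log(t + 2)/3 - 137*log(t + 3)/20 + C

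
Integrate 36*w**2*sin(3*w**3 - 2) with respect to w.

-4*cos(3*w**3 - 2) + C

Let u = 3*w**3 - 2, so du = (9*w**2) dw.
Rewriting, the integral becomes 4·∫ sin(u) du = 4·-cos(u).
Substituting back, u = 3*w**3 - 2.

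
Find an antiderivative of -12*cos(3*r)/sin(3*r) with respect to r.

-4*log(sin(3*r)) + C

Let u = sin(3*r), so du = (3*cos(3*r)) dr.
Rewriting, the integral becomes -4·∫ 1/u du = -4·log(u).
Substituting back, u = sin(3*r).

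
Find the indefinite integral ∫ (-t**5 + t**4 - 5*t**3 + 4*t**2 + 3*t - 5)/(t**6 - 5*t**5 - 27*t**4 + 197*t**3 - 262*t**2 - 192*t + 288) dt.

Factor the denominator: (t - 4)**2*(t - 3)*(t - 1)*(t + 1)*(t + 6).
Partial-fraction decomposition: -10273/(31500*(t + 6)) + 3/(1000*(t + 1)) + 1/(84*(t - 1)) - 257/(72*(t - 3)) + 4321/(1500*(t - 4)) - 339/(50*(t - 4)**2).
Integrate each term; A/(t−a) gives A·log|t−a|; A/(t−a)² gives −A/(t−a).

4321*log(t - 4)/1500 - 257*log(t - 3)/72 + log(t - 1)/84 + 3*log(t + 1)/1000 - 10273*log(t + 6)/31500 + 339/(50*t - 200) + C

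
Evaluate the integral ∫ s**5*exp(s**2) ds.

(s**4 - 2*s**2 + 2)*exp(s**2)/2 + C

Let u = s², du = 2s ds; rewrite as (1/2)∫ u^2·exp(1u) du.
Now integrate by parts 2 times.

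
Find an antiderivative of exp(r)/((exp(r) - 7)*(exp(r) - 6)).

log(exp(r) - 7) - log(exp(r) - 6) + C

Let u = e^r, du = e^r dr.
The integral becomes ∫ du/((u-7)(u-6)); decompose into partial fractions.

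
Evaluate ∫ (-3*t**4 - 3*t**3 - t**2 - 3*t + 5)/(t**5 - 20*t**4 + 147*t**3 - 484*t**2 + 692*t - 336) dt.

-8297*log(t - 7)/90 + 917*log(t - 6)/8 - 983*log(t - 4)/36 + 77*log(t - 2)/40 - log(t - 1)/18 + C

Factor the denominator: (t - 7)*(t - 6)*(t - 4)*(t - 2)*(t - 1).
Partial-fraction decomposition: -1/(18*(t - 1)) + 77/(40*(t - 2)) - 983/(36*(t - 4)) + 917/(8*(t - 6)) - 8297/(90*(t - 7)).
Integrate each term: A/(t−a) contributes A·log|t−a|.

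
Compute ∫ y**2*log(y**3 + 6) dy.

Let u = y**3 + 6, so du = (3*y**2) dy.
The integral becomes (1/3)·∫ log(u) du; integrate by parts with u′=log(u), dv′=du.

y**3*log(y**3 + 6)/3 - y**3/3 + 2*log(y**3 + 6) + C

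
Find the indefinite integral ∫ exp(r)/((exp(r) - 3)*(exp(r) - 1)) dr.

Let u = e^r, du = e^r dr.
The integral becomes ∫ du/((u-3)(u-1)); decompose into partial fractions.

log(exp(r) - 3)/2 - log(exp(r) - 1)/2 + C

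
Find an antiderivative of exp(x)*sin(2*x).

exp(x)*sin(2*x)/5 - 2*exp(x)*cos(2*x)/5 + C

Let I denote the integral. Integrate by parts with u = sin(2*x), dv = exp(x) dx, so v = exp(x): I = exp(x)*sin(2*x) − 2·∫ exp(x)*cos(2*x) dx.
Apply parts again with u = cos(2*x), dv = exp(x) dx: ∫ exp(x)*cos(2*x) dx = exp(x)*cos(2*x) + 2·I. Substituting back brings back I: I = exp(x)*sin(2*x) - 2*exp(x)*cos(2*x) − 4·I.
Solving for I: (1 + 4)·I equals the remaining terms, so I = (1/5)·(exp(x)*sin(2*x) - 2*exp(x)*cos(2*x)).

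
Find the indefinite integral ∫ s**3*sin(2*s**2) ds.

Let u = s², du = 2s ds; rewrite as (1/2)∫ u^1·sin(2u) du.
Now integrate by parts 1 time.

-s**2*cos(2*s**2)/4 + sin(2*s**2)/8 + C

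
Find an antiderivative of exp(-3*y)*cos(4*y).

4*exp(-3*y)*sin(4*y)/25 - 3*exp(-3*y)*cos(4*y)/25 + C

Let I denote the integral. Integrate by parts with u = cos(4*y), dv = exp(-3*y) dy, so v = -exp(-3*y)/3: I = -exp(-3*y)*cos(4*y)/3 − (4/3)·∫ exp(-3*y)*sin(4*y) dy.
Apply parts again with u = sin(4*y), dv = exp(-3*y) dy: ∫ exp(-3*y)*sin(4*y) dy = -exp(-3*y)*sin(4*y)/3 + (4/3)·I. Substituting back brings back I: I = 4*exp(-3*y)*sin(4*y)/9 - exp(-3*y)*cos(4*y)/3 − (16/9)·I.
Solving for I: (1 + 16/9)·I equals the remaining terms, so I = (9/25)·(4*exp(-3*y)*sin(4*y)/9 - exp(-3*y)*cos(4*y)/3).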